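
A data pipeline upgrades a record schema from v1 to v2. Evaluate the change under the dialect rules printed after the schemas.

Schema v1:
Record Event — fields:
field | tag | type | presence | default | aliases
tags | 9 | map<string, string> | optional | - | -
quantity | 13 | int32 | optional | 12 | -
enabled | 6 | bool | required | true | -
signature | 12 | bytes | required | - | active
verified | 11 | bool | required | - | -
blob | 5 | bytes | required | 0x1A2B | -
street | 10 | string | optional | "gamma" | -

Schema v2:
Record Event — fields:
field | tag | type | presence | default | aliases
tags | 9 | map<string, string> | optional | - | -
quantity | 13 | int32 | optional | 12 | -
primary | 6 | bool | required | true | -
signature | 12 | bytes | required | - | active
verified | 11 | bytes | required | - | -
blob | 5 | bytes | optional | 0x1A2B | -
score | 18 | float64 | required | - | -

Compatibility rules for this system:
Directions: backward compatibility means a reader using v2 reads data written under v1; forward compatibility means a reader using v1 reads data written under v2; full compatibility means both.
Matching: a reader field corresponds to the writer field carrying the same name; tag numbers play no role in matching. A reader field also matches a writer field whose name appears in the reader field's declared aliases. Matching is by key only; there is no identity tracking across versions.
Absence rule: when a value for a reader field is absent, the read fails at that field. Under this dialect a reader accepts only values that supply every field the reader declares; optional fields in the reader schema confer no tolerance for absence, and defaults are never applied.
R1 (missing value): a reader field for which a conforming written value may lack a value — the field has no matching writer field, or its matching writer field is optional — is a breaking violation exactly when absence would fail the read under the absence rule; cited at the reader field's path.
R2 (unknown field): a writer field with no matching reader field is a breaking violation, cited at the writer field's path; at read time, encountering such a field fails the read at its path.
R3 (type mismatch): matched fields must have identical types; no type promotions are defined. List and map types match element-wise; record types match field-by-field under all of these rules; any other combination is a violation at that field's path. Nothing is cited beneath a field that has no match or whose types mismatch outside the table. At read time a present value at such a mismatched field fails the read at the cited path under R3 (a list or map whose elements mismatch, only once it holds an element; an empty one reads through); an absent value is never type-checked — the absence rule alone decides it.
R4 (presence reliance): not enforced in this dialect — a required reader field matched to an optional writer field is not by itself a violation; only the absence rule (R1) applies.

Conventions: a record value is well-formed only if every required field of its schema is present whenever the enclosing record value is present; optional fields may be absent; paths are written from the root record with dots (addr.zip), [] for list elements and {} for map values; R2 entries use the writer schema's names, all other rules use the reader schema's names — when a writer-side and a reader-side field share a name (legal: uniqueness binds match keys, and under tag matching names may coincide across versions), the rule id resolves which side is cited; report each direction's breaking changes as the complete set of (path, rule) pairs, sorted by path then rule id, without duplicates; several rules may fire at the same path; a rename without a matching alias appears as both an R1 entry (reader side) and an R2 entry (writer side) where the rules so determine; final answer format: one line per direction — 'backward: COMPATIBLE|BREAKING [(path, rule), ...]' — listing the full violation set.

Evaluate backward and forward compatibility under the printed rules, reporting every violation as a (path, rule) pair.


backward: BREAKING [(enabled, R2), (primary, R1), (quantity, R1), (score, R1), (street, R2), (tags, R1), (verified, R3)]; forward: BREAKING [(blob, R1), (enabled, R1), (primary, R2), (quantity, R1), (score, R2), (street, R1), (tags, R1), (verified, R3)]

arrows below run writer -> reader for Event
checking backward for Event: reader v2 against writer v1:
  tags: paired with writer tags (map<string, string> -> map<string, string>; writer optional)
  quantity: paired with writer quantity (int32 -> int32; writer optional)
  primary: no writer-side match
  signature: paired with writer signature (bytes -> bytes; writer required)
  verified: paired with writer verified (bool -> bytes; writer required)
  blob: paired with writer blob (bytes -> bytes; writer required)
  score: no writer-side match
  enabled (writer side), unknown to reader
  street (writer side), unknown to reader
  breaking: (enabled, R2)
  breaking: (primary, R1)
  breaking: (quantity, R1)
  breaking: (score, R1)
  breaking: (street, R2)
  breaking: (tags, R1)
  breaking: (verified, R3)
  backward on Event therefore BREAKING (7)
checking forward for Event: reader v1 against writer v2:
  tags: paired with writer tags (map<string, string> -> map<string, string>; writer optional)
  quantity: paired with writer quantity (int32 -> int32; writer optional)
  enabled: no writer-side match
  signature: paired with writer signature (bytes -> bytes; writer required)
  verified: paired with writer verified (bytes -> bool; writer required)
  blob: paired with writer blob (bytes -> bytes; writer optional)
  street: no writer-side match
  primary (writer side), unknown to reader
  score (writer side), unknown to reader
  breaking: (blob, R1)
  breaking: (enabled, R1)
  breaking: (primary, R2)
  breaking: (quantity, R1)
  breaking: (score, R2)
  breaking: (street, R1)
  breaking: (tags, R1)
  breaking: (verified, R3)
  forward on Event therefore BREAKING (8)


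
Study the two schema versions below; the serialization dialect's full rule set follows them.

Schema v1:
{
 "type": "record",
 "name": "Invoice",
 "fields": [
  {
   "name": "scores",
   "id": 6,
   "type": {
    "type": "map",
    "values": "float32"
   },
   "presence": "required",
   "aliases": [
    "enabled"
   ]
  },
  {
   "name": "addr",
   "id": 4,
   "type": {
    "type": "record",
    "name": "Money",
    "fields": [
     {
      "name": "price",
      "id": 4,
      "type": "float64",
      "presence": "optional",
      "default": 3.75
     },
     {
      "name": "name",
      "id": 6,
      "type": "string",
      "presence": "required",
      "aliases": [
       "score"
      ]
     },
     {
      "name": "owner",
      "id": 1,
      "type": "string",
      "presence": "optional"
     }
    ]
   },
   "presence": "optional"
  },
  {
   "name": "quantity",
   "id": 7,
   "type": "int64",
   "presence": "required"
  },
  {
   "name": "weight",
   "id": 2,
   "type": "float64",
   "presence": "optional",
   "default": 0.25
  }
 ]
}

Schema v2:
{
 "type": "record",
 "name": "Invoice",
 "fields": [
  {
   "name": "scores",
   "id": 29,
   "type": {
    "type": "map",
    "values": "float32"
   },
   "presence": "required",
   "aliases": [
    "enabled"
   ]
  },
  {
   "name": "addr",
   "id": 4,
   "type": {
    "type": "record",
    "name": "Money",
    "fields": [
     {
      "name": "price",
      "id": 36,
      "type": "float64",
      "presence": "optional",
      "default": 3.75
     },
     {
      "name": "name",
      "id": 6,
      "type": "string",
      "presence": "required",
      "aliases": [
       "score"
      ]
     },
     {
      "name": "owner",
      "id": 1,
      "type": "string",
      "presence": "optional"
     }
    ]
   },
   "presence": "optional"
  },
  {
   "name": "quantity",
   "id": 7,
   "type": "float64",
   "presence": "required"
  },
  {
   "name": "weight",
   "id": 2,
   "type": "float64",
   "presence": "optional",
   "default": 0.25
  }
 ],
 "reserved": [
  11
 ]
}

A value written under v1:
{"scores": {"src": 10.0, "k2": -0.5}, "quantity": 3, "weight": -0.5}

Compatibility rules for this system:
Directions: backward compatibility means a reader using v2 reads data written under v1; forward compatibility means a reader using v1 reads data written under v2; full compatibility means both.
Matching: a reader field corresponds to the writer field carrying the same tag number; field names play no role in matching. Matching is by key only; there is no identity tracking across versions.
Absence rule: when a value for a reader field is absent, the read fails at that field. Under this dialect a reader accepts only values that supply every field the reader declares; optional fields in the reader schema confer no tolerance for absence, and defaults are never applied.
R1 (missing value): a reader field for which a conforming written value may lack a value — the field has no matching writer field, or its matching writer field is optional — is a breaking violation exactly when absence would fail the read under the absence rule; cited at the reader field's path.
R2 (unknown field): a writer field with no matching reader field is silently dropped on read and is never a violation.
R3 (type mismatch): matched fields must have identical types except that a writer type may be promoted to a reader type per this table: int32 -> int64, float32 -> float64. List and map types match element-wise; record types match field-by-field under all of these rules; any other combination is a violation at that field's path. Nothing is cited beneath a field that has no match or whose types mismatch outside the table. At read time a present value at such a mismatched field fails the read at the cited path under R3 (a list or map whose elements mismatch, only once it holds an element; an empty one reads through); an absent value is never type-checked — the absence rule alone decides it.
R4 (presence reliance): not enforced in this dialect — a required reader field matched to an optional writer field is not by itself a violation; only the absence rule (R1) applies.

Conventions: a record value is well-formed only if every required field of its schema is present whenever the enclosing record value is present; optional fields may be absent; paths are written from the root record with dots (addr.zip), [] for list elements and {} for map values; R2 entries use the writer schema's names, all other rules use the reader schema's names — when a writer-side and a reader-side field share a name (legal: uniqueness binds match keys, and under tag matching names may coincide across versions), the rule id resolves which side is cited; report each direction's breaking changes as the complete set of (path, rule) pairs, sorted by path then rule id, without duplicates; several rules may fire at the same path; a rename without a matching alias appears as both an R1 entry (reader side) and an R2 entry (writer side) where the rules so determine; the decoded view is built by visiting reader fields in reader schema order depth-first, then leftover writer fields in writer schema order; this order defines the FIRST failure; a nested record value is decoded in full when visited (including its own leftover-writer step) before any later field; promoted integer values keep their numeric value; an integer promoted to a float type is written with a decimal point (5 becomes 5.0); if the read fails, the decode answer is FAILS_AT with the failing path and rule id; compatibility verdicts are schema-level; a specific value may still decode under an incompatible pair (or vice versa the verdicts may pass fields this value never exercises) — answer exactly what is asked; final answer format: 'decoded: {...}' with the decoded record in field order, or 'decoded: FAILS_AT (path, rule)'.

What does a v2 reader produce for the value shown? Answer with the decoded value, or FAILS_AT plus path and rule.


the writer's type comes first in each Invoice pair
decode walk for Invoice under reader schema v2:
  read fails at scores under R1 (no fill)
  => FAILS_AT (scores, R1)
remaining Invoice differences; none change what is asked:
  field quantity in record Invoice: type int64 changed to float64 -> shifts the Invoice verdicts, not this decode
  field price in record Money: tag 4 changed to 36 -> no rule fires on it and the decoded Invoice view is identical with or without it

decoded: FAILS_AT (scores, R1)


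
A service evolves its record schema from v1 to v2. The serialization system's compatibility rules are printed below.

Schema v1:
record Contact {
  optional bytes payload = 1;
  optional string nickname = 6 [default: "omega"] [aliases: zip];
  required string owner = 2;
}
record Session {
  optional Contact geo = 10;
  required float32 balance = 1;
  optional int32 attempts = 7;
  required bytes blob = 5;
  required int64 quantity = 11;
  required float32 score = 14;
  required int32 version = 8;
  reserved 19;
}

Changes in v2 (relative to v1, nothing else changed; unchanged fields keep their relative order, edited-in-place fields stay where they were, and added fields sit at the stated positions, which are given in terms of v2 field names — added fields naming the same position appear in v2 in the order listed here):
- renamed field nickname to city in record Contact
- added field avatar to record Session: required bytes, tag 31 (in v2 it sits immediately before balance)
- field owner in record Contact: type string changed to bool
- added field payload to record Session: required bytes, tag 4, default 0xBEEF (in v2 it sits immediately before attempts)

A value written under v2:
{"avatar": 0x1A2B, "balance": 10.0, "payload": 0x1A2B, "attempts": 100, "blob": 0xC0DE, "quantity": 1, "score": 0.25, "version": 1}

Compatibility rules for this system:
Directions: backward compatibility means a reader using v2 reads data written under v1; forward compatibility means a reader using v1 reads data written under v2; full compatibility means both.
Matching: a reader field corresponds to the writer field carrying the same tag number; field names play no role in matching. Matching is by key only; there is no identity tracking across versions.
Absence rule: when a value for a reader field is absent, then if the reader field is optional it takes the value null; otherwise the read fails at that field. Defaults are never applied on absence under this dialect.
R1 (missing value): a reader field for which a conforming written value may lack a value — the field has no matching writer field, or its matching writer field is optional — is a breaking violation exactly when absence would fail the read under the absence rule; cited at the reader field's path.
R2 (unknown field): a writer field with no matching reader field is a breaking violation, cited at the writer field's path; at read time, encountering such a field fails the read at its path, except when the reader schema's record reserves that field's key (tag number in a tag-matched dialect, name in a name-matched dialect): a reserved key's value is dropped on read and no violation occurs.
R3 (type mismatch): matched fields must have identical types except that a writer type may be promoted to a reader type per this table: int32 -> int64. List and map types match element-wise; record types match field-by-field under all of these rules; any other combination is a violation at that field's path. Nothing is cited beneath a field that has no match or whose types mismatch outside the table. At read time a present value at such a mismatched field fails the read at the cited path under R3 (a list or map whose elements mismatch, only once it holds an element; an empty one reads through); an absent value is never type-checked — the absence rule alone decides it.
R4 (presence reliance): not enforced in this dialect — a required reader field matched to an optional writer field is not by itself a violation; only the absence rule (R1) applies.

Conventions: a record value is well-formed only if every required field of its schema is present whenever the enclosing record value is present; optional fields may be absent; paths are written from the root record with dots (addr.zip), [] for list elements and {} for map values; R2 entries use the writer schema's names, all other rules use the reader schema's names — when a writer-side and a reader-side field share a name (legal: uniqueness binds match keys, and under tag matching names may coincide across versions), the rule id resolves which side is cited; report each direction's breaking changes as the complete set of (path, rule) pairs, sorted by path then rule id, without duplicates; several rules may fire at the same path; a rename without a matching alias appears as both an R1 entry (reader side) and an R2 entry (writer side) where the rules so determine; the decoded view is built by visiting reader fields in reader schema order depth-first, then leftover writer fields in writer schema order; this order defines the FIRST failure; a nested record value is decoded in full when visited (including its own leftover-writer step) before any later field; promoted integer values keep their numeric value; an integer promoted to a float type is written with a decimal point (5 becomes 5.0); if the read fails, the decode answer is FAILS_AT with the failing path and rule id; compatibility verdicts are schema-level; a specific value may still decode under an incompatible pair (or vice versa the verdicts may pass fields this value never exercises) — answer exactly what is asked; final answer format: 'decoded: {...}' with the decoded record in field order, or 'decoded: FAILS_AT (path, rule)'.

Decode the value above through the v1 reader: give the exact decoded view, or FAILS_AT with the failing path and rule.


decoded: FAILS_AT (avatar, R2)

the writer's type comes first in each Session pair
migrating the Session value to v1:
  geo := null (missing; optional => null)
  balance := 10.0
  attempts := 100
  blob := 0xC0DE
  quantity := 1
  score := 0.25
  version := 1
  read fails at avatar under R2 (unknown field)
  => FAILS_AT (avatar, R2)
the other Session changes do not affect what is asked:
  renamed field nickname to city in record Contact -> no rule fires on it and the decoded Session view is identical with or without it
  added field payload to record Session: required bytes, tag 4, default 0xBEEF (in v2 it sits immediately before attempts) -> shifts the Session verdicts, not this decode
  field owner in record Contact: type string changed to bool -> shifts the Session verdicts, not this decode


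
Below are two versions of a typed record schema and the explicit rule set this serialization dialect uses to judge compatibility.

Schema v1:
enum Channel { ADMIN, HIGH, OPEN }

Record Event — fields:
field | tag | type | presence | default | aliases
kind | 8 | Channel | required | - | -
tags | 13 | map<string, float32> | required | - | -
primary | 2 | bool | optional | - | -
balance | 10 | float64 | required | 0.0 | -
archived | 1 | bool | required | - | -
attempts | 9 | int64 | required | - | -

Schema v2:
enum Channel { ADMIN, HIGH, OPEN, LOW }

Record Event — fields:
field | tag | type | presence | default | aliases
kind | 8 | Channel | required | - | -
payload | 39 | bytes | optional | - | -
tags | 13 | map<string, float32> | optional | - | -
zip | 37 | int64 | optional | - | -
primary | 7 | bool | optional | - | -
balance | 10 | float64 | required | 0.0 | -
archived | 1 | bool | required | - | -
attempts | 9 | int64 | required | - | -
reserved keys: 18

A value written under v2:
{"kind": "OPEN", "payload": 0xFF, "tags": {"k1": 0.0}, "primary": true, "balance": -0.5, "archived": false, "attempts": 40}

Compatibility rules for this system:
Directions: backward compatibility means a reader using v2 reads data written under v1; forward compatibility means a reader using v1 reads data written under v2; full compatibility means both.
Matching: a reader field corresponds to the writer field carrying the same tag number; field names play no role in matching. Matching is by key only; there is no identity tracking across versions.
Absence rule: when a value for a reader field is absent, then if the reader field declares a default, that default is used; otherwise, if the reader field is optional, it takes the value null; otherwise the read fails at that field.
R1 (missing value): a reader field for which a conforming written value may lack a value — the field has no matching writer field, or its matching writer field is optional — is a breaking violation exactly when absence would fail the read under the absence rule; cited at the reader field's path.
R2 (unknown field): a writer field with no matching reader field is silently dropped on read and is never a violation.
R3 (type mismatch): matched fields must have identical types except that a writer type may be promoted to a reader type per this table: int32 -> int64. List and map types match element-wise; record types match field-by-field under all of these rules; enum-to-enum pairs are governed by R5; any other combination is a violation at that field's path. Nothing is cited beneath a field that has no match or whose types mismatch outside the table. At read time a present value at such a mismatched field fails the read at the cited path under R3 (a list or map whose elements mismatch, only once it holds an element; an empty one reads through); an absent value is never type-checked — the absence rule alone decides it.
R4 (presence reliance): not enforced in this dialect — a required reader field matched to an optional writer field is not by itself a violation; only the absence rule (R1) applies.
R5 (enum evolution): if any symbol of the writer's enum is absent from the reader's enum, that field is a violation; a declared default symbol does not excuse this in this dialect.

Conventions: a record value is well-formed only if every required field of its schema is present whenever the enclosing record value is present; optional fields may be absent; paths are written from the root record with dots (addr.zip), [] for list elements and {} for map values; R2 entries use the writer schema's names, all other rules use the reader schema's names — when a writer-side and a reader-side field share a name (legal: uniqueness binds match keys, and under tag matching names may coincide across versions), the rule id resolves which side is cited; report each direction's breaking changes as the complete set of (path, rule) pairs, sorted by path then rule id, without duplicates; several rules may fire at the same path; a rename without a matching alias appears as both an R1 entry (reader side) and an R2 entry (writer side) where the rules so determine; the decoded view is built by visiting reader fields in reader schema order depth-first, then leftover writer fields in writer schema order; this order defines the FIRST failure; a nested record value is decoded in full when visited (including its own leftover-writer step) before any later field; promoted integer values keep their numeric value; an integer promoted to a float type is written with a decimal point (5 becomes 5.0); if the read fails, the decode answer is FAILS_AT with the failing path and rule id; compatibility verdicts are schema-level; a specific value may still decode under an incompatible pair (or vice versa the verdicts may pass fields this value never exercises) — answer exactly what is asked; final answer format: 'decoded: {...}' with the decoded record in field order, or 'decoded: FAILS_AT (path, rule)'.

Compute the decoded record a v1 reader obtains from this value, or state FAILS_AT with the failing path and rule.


arrows below run writer -> reader for Event
migrating the Event value to v1:
  kind := "OPEN"
  tags := {"k1": 0.0}
  primary := null (absent, optional -> null)
  balance := -0.5
  archived := false
  attempts := 40
  writer payload: unknown -> dropped
  writer primary: unknown -> dropped
  => decoded: {"kind": "OPEN", "tags": {"k1": 0.0}, "primary": null, "balance": -0.5, "archived": false, "attempts": 40}
diffs on Event not affecting the asked answer:
  enum Channel (field kind in record Event): symbol LOW added -> changes Event's schema-level verdicts only — the decode of this value is the same
  added field zip to record Event: optional int64, tag 37 (in v2 it sits immediately before primary) -> inert under this dialect — no rule fires on Event and the result does not move
  added field payload to record Event: optional bytes, tag 39 (in v2 it sits immediately before tags) -> inert under this dialect — no rule fires on Event and the result does not move
  field tags in record Event: required changed to optional -> changes Event's schema-level verdicts only — the decode of this value is the same

decoded: {"kind": "OPEN", "tags": {"k1": 0.0}, "primary": null, "balance": -0.5, "archived": false, "attempts": 40}


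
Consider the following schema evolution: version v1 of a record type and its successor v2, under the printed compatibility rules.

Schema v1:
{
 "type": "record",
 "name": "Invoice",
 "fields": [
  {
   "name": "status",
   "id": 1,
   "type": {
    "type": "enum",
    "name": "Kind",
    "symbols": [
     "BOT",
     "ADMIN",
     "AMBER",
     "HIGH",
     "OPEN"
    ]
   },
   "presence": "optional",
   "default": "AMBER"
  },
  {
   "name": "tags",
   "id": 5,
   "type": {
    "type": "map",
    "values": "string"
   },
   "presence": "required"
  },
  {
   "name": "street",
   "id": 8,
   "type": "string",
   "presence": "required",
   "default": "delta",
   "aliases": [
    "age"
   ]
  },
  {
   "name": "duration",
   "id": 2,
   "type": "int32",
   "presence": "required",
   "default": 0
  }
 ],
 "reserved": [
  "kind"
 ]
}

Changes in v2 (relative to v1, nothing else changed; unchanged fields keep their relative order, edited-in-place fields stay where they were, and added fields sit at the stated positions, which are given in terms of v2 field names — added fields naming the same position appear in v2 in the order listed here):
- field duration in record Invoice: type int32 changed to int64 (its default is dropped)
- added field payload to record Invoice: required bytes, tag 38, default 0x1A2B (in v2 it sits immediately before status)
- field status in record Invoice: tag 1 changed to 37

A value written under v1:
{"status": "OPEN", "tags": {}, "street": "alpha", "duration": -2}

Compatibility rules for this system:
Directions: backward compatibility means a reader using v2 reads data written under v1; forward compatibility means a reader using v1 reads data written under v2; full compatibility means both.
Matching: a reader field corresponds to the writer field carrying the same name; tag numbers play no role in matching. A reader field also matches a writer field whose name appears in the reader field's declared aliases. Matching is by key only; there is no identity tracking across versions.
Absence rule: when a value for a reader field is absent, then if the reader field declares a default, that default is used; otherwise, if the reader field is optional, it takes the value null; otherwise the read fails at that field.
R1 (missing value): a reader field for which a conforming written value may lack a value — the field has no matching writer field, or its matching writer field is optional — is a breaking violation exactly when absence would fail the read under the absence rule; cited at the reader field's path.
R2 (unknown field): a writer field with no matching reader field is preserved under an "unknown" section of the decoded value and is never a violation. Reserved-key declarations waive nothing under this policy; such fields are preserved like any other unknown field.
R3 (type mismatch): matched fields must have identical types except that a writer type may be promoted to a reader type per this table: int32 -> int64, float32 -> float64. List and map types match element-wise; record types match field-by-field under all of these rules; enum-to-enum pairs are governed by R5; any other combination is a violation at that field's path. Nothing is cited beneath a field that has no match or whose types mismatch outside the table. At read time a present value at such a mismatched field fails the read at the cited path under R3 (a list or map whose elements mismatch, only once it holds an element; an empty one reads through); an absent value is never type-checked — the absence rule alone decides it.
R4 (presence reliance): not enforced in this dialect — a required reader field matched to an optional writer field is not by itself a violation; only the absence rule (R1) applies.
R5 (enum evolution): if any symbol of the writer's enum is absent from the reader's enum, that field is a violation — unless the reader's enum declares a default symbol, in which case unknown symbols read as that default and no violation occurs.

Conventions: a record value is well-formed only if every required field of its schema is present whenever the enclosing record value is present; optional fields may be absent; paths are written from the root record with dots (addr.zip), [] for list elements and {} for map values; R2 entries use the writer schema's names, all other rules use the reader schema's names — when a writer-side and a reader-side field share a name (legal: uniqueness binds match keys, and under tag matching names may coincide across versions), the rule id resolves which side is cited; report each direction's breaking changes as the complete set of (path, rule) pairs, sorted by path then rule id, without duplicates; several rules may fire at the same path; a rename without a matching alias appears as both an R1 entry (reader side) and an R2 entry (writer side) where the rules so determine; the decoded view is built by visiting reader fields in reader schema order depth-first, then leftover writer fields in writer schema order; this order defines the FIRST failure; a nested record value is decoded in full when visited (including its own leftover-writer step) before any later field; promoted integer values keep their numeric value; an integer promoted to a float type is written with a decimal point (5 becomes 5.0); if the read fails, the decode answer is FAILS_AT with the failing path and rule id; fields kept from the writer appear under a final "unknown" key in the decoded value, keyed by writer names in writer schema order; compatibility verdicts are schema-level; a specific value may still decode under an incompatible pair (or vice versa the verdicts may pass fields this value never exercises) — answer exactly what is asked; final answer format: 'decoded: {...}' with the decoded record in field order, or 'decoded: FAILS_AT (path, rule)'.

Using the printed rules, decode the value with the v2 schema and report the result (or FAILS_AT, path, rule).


each type pair in Invoice: writer, then reader
decoding the Invoice value with the v2 reader:
  payload := 0x1A2B (missing; default applied)
  status := "OPEN"
  tags := {}
  street := "alpha"
  duration := -2 (int32 -> int64)
  => decoded: {"payload": 0x1A2B, "status": "OPEN", "tags": {}, "street": "alpha", "duration": -2}
remaining Invoice differences; none change what is asked:
  field duration in record Invoice: type int32 changed to int64 (its default is dropped) -> changes Invoice's schema-level verdicts only — the decode of this value is the same
  field status in record Invoice: tag 1 changed to 37 -> inert under this dialect — no rule fires on Invoice and the result does not move

decoded: {"payload": 0x1A2B, "status": "OPEN", "tags": {}, "street": "alpha", "duration": -2}


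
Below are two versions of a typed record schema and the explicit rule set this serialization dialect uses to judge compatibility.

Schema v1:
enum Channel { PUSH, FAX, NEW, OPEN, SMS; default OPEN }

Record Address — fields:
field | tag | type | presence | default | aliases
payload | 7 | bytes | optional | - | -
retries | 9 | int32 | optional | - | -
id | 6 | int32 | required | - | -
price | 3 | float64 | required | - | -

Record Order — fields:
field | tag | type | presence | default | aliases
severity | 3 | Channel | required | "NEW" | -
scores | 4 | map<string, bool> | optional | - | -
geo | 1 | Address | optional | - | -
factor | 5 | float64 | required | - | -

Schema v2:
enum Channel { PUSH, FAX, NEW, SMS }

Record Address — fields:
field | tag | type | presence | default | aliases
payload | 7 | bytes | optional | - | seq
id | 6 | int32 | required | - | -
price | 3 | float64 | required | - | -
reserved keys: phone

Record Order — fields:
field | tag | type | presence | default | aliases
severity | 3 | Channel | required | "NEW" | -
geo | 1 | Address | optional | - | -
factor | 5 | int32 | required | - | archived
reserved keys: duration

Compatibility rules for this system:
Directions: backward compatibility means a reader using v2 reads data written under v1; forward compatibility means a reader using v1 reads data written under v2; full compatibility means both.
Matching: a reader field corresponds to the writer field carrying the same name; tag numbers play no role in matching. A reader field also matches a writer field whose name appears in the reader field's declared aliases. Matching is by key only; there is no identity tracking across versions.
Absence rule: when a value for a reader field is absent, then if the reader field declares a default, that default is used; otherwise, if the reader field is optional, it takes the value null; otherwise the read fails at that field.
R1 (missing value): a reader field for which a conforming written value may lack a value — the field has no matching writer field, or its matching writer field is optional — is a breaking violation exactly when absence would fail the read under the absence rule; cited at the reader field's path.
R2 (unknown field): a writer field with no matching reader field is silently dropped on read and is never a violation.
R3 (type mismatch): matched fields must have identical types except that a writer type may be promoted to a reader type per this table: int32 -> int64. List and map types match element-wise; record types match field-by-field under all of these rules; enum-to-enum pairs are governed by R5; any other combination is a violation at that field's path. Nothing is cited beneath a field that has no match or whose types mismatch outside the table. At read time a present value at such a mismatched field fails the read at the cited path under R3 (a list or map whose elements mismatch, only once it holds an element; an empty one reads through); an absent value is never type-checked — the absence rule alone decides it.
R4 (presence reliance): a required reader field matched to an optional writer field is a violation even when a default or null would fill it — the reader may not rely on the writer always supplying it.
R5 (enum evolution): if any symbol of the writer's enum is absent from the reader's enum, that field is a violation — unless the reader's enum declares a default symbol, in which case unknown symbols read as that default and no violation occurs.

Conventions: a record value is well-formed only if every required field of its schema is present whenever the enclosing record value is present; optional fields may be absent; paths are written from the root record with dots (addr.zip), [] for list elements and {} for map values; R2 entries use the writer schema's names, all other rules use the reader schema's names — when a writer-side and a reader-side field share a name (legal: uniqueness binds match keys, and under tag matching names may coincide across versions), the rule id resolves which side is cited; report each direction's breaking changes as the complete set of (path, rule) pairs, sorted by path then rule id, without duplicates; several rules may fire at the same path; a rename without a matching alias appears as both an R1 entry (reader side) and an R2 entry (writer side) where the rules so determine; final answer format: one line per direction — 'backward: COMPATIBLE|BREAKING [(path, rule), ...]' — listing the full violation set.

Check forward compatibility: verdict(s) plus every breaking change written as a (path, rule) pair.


arrows below run writer -> reader for Order
checking forward for Order: reader v1 against writer v2:
  writer required, Channel -> Channel: reader severity maps from writer severity
  no writer field matches reader scores
  writer optional, Address -> Address: reader geo maps from writer geo
  writer required, int32 -> float64: reader factor maps from writer factor
  writer optional, bytes -> bytes: reader geo.payload maps from writer geo.payload
  no writer field matches reader geo.retries
  writer required, int32 -> int32: reader geo.id maps from writer geo.id
  writer required, float64 -> float64: reader geo.price maps from writer geo.price
  breaking: (factor, R3)
  => forward verdict for Order: BREAKING, 1 violation(s)
remaining Order differences; none change what is asked:
  enum Channel (field severity in record Order): symbol OPEN removed (it was the default; the default is cleared) -> affects backward compatibility only, which is not asked
  removed field retries from record Address -> no rule fires on it in Order's dialect; the asked verdict holds
  removed field scores from record Order -> no rule fires on it in Order's dialect; the asked verdict holds

forward: BREAKING [(factor, R3)]


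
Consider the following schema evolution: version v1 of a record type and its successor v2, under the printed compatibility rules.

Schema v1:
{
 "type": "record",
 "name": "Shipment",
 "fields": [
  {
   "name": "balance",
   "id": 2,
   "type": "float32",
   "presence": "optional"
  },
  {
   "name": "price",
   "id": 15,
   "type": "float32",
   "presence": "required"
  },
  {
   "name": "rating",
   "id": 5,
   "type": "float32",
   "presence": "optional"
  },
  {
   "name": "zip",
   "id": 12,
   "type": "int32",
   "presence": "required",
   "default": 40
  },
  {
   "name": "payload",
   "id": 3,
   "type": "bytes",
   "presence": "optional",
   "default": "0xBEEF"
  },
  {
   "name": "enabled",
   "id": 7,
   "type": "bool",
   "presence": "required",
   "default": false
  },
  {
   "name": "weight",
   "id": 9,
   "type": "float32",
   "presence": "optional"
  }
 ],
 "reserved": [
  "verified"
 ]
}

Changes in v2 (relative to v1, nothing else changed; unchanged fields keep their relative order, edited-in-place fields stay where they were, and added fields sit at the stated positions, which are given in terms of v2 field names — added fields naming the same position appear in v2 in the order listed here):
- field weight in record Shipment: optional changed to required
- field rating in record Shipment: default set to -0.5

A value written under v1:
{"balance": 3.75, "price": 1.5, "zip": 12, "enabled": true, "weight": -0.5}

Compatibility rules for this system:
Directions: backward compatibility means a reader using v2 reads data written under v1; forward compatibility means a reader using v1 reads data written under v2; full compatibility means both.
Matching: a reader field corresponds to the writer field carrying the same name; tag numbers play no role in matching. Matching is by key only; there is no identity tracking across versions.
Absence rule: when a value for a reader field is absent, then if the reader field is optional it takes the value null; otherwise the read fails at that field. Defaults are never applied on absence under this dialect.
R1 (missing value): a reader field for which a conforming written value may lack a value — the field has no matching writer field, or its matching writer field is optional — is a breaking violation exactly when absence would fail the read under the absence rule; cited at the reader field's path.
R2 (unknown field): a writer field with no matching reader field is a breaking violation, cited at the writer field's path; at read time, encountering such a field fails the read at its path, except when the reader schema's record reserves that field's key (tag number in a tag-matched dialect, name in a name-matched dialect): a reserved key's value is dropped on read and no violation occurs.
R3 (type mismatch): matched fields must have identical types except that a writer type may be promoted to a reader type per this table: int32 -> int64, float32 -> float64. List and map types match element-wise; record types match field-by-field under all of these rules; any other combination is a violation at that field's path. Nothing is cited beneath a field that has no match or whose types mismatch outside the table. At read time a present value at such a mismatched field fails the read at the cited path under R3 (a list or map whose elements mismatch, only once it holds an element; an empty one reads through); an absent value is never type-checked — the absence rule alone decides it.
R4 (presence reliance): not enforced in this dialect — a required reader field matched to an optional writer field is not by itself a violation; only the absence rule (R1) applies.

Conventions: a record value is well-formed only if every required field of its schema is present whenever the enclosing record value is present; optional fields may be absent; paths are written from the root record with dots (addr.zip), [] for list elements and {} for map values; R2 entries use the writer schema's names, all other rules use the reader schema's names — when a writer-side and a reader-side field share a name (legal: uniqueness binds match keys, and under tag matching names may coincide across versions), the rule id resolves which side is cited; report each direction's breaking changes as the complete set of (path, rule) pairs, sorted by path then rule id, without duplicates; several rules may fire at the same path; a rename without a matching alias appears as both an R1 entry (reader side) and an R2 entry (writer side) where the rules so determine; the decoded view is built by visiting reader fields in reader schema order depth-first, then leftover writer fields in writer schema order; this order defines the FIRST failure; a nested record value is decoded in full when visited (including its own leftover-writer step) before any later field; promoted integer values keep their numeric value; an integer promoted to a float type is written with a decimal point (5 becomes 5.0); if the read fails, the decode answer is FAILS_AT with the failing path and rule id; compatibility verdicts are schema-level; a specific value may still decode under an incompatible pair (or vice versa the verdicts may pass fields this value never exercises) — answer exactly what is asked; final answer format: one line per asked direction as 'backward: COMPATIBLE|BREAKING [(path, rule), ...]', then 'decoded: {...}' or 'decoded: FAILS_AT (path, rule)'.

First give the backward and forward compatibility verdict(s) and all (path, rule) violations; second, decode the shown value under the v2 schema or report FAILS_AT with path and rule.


backward: BREAKING [(weight, R1)]; forward: COMPATIBLE []; decoded: {"balance": 3.75, "price": 1.5, "rating": null, "zip": 12, "payload": null, "enabled": true, "weight": -0.5}

the writer's type comes first in each Shipment pair
backward on Shipment — v2 reading data written by v1:
  balance: float32 -> float32, writer optional; from balance
  price: float32 -> float32, writer required; from price
  rating: float32 -> float32, writer optional; from rating
  zip: int32 -> int32, writer required; from zip
  payload: bytes -> bytes, writer optional; from payload
  enabled: bool -> bool, writer required; from enabled
  weight: float32 -> float32, writer optional; from weight
  breaking: (weight, R1)
  => backward: BREAKING (1)
forward on Shipment — v1 reading data written by v2:
  balance: float32 -> float32, writer optional; from balance
  price: float32 -> float32, writer required; from price
  rating: float32 -> float32, writer optional; from rating
  zip: int32 -> int32, writer required; from zip
  payload: bytes -> bytes, writer optional; from payload
  enabled: bool -> bool, writer required; from enabled
  weight: float32 -> float32, writer required; from weight
  => forward verdict for Shipment: COMPATIBLE, no violations
migrating the Shipment value to v2:
  balance := 3.75
  price := 1.5
  rating := null (not supplied -> null)
  zip := 12
  payload := null (not supplied -> null)
  enabled := true
  weight := -0.5
  => decoded: {"balance": 3.75, "price": 1.5, "rating": null, "zip": 12, "payload": null, "enabled": true, "weight": -0.5}
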